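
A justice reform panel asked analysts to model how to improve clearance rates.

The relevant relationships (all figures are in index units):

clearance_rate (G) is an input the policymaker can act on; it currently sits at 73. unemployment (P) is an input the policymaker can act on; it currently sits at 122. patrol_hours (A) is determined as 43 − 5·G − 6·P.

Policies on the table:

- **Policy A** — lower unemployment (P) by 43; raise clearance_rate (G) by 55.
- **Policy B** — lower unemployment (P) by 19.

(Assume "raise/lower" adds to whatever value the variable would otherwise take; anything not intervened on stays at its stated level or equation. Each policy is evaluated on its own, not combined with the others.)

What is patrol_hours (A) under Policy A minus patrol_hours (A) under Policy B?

Policy A (P − 43, G + 55):
  G = 73 + 55 = 128
  P = 122 − 43 = 79
  A = 43 − 5·128 − 6·79 = -1071
Policy B (P − 19):
  G = 73
  P = 122 − 19 = 103
  A = 43 − 5·73 − 6·103 = -940
A: -1071 − (-940) = -131

-131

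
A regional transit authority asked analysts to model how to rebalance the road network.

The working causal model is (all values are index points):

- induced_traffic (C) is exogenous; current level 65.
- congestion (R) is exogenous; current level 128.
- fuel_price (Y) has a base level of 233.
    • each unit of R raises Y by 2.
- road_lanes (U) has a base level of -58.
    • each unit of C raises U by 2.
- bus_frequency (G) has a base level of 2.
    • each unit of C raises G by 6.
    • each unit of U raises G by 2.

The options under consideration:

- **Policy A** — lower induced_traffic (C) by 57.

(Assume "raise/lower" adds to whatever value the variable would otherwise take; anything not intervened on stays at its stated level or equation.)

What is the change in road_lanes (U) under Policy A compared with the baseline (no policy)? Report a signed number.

-114

Baseline:
  C = 65
  U = -58 + 2·65 = 72
Policy A (C − 57):
  C = 65 − 57 = 8
  U = -58 + 2·8 = -42
Change in U: -42 − 72 = -114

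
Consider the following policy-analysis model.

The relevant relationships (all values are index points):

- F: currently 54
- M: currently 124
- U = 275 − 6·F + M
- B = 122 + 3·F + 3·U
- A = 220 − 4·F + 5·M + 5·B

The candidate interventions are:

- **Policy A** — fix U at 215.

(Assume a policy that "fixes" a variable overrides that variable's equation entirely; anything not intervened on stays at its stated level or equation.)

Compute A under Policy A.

5269

Policy A (U := 215):
  F = 54
  M = 124
  U = 215
  B = 122 + 3·54 + 3·215 = 929
  A = 220 − 4·54 + 5·124 + 5·929 = 5269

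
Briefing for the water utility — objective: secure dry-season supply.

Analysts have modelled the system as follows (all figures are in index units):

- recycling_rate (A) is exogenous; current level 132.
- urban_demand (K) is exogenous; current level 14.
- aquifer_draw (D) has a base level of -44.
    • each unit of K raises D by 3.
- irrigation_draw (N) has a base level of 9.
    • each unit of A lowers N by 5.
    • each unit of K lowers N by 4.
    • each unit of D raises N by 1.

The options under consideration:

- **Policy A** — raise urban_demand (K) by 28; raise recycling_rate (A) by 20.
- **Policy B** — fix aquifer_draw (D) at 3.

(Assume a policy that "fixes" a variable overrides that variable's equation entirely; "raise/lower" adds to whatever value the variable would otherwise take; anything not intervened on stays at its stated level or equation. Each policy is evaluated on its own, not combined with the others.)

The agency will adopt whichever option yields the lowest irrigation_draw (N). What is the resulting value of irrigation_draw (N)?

Policy A (K + 28, A + 20):
  A = 132 + 20 = 152
  K = 14 + 28 = 42
  D = -44 + 3·42 = 82
  N = 9 − 5·152 − 4·42 + 82 = -837
Policy B (D := 3):
  A = 132
  K = 14
  D = 3
  N = 9 − 5·132 − 4·14 + 3 = -704
Comparing — Policy A: N=-837, Policy B: N=-704. Lowest is -837 (Policy A).

-837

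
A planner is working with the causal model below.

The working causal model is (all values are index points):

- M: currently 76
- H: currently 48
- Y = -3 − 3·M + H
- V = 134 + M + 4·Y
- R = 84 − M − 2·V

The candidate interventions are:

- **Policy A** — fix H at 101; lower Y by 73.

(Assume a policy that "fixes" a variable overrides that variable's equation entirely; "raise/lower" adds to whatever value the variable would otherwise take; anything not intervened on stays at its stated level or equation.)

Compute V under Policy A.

Policy A (H := 101, Y − 73):
  M = 76
  H = 101
  Y = -3 − 3·76 + 101 (−73 from intervention) = -203
  V = 134 + 76 + 4·(-203) = -602

-602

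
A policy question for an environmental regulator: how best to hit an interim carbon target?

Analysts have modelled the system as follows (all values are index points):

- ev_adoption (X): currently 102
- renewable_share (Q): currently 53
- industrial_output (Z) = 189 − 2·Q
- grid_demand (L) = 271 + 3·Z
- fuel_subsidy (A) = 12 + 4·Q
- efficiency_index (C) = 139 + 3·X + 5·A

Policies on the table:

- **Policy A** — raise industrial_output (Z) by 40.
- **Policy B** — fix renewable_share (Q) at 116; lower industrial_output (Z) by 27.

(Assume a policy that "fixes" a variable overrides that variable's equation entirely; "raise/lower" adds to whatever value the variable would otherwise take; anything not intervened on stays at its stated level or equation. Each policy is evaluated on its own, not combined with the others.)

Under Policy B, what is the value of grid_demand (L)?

61

Policy B (Q := 116, Z − 27):
  Q = 116
  Z = 189 − 2·116 (−27 from intervention) = -70
  L = 271 + 3·(-70) = 61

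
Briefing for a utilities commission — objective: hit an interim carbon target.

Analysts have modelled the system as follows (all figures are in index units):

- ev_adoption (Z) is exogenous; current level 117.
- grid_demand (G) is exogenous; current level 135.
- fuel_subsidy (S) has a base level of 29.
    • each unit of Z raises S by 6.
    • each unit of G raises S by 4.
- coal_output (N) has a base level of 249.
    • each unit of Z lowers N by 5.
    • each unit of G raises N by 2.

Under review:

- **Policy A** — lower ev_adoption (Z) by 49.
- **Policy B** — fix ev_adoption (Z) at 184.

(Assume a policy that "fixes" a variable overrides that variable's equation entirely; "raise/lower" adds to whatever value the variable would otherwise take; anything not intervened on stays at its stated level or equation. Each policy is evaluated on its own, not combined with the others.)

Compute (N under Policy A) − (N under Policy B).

580

Policy A (Z − 49):
  Z = 117 − 49 = 68
  G = 135
  N = 249 − 5·68 + 2·135 = 179
Policy B (Z := 184):
  Z = 184
  G = 135
  N = 249 − 5·184 + 2·135 = -401
N: 179 − (-401) = 580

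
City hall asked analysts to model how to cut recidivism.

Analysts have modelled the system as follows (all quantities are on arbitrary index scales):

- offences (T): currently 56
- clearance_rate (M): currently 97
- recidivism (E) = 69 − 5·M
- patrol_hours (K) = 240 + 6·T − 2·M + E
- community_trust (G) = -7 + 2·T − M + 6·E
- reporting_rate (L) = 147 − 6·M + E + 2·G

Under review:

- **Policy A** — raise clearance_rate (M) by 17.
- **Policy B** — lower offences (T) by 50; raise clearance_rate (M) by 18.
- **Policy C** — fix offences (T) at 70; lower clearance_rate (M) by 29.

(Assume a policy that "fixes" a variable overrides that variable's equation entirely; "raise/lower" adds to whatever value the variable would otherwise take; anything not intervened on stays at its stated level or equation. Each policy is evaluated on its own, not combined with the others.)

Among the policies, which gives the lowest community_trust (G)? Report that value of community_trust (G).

-3146

Policy A (M + 17):
  T = 56
  M = 97 + 17 = 114
  E = 69 − 5·114 = -501
  G = -7 + 2·56 − 114 + 6·(-501) = -3015
Policy B (T − 50, M + 18):
  T = 56 − 50 = 6
  M = 97 + 18 = 115
  E = 69 − 5·115 = -506
  G = -7 + 2·6 − 115 + 6·(-506) = -3146
Policy C (T := 70, M − 29):
  T = 70
  M = 97 − 29 = 68
  E = 69 − 5·68 = -271
  G = -7 + 2·70 − 68 + 6·(-271) = -1561
Comparing — Policy A: G=-3015, Policy B: G=-3146, Policy C: G=-1561. Lowest is -3146 (Policy B).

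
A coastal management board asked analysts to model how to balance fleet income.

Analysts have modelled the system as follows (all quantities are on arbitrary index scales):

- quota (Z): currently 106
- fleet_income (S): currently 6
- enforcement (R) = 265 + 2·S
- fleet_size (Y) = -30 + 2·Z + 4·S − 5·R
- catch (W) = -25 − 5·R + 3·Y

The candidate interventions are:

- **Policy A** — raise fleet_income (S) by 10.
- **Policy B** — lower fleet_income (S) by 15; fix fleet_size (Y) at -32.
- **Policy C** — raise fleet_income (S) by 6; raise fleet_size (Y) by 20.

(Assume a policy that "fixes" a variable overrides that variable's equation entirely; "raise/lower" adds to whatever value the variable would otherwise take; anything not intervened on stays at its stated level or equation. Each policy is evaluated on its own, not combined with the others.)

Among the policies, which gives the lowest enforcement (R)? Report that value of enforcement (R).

247

Policy A (S + 10):
  S = 6 + 10 = 16
  R = 265 + 2·16 = 297
Policy B (S − 15, Y := -32):
  S = 6 − 15 = -9
  R = 265 + 2·(-9) = 247
Policy C (S + 6, Y + 20):
  S = 6 + 6 = 12
  R = 265 + 2·12 = 289
Comparing — Policy A: R=297, Policy B: R=247, Policy C: R=289. Lowest is 247 (Policy B).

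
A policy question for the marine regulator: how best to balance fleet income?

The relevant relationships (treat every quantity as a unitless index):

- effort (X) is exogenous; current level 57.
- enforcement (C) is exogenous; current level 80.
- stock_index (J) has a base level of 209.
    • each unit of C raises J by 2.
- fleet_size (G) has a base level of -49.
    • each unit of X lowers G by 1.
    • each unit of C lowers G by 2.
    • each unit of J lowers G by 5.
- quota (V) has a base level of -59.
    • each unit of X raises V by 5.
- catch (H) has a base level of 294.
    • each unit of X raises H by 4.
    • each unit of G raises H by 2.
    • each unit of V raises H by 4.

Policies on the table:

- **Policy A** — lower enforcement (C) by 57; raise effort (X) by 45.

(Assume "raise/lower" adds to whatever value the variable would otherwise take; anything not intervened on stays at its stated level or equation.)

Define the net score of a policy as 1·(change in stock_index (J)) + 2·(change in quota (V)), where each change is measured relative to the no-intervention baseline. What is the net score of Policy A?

336

Baseline:
  X = 57
  C = 80
  J = 209 + 2·80 = 369
  V = -59 + 5·57 = 226
Policy A (C − 57, X + 45):
  X = 57 + 45 = 102
  C = 80 − 57 = 23
  J = 209 + 2·23 = 255
  V = -59 + 5·102 = 451
ΔJ = 255 − 369 = -114; ΔV = 451 − 226 = 225
Score = 1·(-114) + 2·225 = 336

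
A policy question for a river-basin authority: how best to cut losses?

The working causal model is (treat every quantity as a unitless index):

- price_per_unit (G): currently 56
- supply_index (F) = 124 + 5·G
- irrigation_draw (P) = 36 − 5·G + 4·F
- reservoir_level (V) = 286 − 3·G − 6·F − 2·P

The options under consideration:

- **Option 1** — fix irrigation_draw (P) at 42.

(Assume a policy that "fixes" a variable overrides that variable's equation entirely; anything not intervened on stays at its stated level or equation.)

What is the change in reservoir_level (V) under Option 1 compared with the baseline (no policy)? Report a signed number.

2660

Baseline:
  G = 56
  F = 124 + 5·56 = 404
  P = 36 − 5·56 + 4·404 = 1372
  V = 286 − 3·56 − 6·404 − 2·1372 = -5050
Option 1 (P := 42):
  G = 56
  F = 124 + 5·56 = 404
  P = 42
  V = 286 − 3·56 − 6·404 − 2·42 = -2390
Change in V: -2390 − (-5050) = 2660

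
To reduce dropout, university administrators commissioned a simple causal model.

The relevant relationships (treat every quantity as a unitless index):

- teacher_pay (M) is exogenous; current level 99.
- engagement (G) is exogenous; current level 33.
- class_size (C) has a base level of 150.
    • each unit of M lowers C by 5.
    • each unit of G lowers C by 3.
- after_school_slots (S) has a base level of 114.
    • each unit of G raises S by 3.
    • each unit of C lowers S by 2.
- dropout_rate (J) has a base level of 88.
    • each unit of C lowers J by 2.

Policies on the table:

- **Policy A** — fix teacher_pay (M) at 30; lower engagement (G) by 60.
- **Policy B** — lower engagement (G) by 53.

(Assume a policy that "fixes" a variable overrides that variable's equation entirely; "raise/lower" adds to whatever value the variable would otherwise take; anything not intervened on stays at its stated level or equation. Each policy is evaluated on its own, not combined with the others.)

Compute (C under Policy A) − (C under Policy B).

Policy A (M := 30, G − 60):
  M = 30
  G = 33 − 60 = -27
  C = 150 − 5·30 − 3·(-27) = 81
Policy B (G − 53):
  M = 99
  G = 33 − 53 = -20
  C = 150 − 5·99 − 3·(-20) = -285
C: 81 − (-285) = 366

366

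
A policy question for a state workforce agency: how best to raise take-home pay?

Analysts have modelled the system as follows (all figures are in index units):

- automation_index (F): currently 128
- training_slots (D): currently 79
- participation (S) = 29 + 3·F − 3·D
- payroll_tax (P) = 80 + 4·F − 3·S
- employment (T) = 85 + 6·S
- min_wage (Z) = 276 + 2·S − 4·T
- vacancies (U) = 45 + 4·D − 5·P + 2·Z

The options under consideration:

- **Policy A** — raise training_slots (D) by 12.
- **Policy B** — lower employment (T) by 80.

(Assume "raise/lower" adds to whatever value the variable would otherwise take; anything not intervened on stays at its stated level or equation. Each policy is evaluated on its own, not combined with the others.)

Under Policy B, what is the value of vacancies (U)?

Policy B (T − 80):
  F = 128
  D = 79
  S = 29 + 3·128 − 3·79 = 176
  P = 80 + 4·128 − 3·176 = 64
  T = 85 + 6·176 (−80 from intervention) = 1061
  Z = 276 + 2·176 − 4·1061 = -3616
  U = 45 + 4·79 − 5·64 + 2·(-3616) = -7191

-7191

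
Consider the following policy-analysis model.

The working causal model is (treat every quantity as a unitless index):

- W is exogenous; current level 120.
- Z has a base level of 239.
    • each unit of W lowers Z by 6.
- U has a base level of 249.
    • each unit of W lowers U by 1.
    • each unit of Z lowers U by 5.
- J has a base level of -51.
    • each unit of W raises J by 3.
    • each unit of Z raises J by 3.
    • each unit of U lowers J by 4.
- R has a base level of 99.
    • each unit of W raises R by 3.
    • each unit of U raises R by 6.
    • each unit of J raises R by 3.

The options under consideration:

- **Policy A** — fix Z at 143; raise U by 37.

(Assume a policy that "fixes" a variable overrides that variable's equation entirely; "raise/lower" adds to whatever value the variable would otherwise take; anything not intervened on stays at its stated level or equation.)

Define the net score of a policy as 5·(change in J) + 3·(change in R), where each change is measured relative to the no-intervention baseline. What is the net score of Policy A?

143362

Baseline:
  W = 120
  Z = 239 − 6·120 = -481
  U = 249 − 120 − 5·(-481) = 2534
  J = -51 + 3·120 + 3·(-481) − 4·2534 = -11270
  R = 99 + 3·120 + 6·2534 + 3·(-11270) = -18147
Policy A (Z := 143, U + 37):
  W = 120
  Z = 143
  U = 249 − 120 − 5·143 (+37 from intervention) = -549
  J = -51 + 3·120 + 3·143 − 4·(-549) = 2934
  R = 99 + 3·120 + 6·(-549) + 3·2934 = 5967
ΔJ = 2934 − (-11270) = 14204; ΔR = 5967 − (-18147) = 24114
Score = 5·14204 + 3·24114 = 143362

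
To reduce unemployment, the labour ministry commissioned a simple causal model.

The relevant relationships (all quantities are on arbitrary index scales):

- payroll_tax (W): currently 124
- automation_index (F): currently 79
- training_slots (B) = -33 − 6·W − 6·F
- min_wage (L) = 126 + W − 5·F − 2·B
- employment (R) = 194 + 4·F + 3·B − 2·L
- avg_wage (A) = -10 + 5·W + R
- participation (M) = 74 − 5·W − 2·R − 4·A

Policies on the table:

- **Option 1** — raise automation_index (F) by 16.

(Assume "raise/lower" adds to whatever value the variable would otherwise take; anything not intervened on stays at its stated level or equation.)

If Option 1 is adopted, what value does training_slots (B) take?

Option 1 (F + 16):
  W = 124
  F = 79 + 16 = 95
  B = -33 − 6·124 − 6·95 = -1347

-1347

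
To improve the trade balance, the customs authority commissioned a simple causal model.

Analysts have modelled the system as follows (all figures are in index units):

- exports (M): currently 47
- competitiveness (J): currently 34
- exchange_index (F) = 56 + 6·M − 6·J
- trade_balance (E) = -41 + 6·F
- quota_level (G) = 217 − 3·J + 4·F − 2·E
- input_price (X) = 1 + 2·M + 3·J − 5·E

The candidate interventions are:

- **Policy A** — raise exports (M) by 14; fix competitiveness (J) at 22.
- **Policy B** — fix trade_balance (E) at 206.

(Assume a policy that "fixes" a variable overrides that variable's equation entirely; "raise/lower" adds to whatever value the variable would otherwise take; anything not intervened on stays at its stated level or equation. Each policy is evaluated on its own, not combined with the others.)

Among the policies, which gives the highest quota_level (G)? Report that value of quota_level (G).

239

Policy A (M + 14, J := 22):
  M = 47 + 14 = 61
  J = 22
  F = 56 + 6·61 − 6·22 = 290
  E = -41 + 6·290 = 1699
  G = 217 − 3·22 + 4·290 − 2·1699 = -2087
Policy B (E := 206):
  M = 47
  J = 34
  F = 56 + 6·47 − 6·34 = 134
  E = 206
  G = 217 − 3·34 + 4·134 − 2·206 = 239
Comparing — Policy A: G=-2087, Policy B: G=239. Highest is 239 (Policy B).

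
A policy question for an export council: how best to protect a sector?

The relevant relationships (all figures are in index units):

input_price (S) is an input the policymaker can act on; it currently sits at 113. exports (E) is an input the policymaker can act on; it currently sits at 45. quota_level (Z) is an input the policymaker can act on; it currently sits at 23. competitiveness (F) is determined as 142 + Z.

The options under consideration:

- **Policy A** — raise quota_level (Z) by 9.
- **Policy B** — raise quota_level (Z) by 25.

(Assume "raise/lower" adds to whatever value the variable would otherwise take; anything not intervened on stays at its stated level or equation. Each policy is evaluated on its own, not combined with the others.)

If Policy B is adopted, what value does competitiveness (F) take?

190

Policy B (Z + 25):
  Z = 23 + 25 = 48
  F = 142 + 48 = 190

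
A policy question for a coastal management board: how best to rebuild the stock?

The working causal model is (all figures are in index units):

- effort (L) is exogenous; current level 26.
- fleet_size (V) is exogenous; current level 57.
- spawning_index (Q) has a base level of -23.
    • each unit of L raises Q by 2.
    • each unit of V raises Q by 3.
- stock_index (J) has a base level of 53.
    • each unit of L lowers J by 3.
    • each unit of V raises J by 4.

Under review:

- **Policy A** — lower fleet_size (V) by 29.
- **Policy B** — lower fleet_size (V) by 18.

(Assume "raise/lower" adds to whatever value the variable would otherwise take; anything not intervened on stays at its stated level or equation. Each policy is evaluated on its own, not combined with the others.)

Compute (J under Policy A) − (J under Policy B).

-44

Policy A (V − 29):
  L = 26
  V = 57 − 29 = 28
  J = 53 − 3·26 + 4·28 = 87
Policy B (V − 18):
  L = 26
  V = 57 − 18 = 39
  J = 53 − 3·26 + 4·39 = 131
J: 87 − 131 = -44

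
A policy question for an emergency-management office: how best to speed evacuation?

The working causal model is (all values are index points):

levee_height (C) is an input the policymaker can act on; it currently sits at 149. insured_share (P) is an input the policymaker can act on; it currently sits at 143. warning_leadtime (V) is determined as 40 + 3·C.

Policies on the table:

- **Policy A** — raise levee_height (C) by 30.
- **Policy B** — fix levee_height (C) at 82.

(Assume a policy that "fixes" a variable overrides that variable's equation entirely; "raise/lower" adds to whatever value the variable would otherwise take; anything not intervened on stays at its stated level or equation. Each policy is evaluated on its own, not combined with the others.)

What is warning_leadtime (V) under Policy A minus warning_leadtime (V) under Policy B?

Policy A (C + 30):
  C = 149 + 30 = 179
  V = 40 + 3·179 = 577
Policy B (C := 82):
  C = 82
  V = 40 + 3·82 = 286
V: 577 − 286 = 291

291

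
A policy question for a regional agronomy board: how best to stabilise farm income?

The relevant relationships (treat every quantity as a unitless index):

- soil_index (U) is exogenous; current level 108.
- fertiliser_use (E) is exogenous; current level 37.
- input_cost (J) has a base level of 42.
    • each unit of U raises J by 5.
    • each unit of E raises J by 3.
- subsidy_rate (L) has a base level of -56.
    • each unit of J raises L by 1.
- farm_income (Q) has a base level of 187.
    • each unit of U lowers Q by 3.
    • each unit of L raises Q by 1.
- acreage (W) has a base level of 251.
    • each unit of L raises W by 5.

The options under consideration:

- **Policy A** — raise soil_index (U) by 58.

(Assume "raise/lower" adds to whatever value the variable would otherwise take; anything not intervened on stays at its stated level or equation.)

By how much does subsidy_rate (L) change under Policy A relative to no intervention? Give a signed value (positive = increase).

Baseline:
  U = 108
  E = 37
  J = 42 + 5·108 + 3·37 = 693
  L = -56 + 693 = 637
Policy A (U + 58):
  U = 108 + 58 = 166
  E = 37
  J = 42 + 5·166 + 3·37 = 983
  L = -56 + 983 = 927
Change in L: 927 − 637 = 290

290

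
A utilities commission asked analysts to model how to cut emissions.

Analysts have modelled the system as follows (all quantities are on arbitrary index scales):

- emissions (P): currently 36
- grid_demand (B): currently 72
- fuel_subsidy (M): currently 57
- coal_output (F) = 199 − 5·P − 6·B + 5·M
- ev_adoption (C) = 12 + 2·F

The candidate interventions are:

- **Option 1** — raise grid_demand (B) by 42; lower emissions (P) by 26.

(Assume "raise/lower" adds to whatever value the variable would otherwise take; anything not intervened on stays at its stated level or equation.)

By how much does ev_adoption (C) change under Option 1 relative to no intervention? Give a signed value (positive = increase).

Baseline:
  P = 36
  B = 72
  M = 57
  F = 199 − 5·36 − 6·72 + 5·57 = -128
  C = 12 + 2·(-128) = -244
Option 1 (B + 42, P − 26):
  P = 36 − 26 = 10
  B = 72 + 42 = 114
  M = 57
  F = 199 − 5·10 − 6·114 + 5·57 = -250
  C = 12 + 2·(-250) = -488
Change in C: -488 − (-244) = -244

-244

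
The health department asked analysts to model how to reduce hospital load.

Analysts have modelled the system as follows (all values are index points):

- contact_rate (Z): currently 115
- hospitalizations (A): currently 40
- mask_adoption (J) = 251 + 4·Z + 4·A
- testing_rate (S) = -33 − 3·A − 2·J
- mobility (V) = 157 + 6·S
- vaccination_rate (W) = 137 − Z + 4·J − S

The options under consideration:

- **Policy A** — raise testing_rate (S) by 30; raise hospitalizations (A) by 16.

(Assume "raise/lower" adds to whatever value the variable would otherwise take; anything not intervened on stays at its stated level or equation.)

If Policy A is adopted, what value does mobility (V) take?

-12089

Policy A (S + 30, A + 16):
  Z = 115
  A = 40 + 16 = 56
  J = 251 + 4·115 + 4·56 = 935
  S = -33 − 3·56 − 2·935 (+30 from intervention) = -2041
  V = 157 + 6·(-2041) = -12089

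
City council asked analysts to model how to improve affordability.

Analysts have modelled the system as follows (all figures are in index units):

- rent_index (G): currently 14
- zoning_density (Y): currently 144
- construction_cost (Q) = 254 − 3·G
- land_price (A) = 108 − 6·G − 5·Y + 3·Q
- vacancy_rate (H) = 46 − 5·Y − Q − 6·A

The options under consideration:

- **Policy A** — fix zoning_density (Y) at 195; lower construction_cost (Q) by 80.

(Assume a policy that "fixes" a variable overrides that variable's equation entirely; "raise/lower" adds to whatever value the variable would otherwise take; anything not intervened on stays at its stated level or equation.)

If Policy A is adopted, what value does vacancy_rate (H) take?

Policy A (Y := 195, Q − 80):
  G = 14
  Y = 195
  Q = 254 − 3·14 (−80 from intervention) = 132
  A = 108 − 6·14 − 5·195 + 3·132 = -555
  H = 46 − 5·195 − 132 − 6·(-555) = 2269

2269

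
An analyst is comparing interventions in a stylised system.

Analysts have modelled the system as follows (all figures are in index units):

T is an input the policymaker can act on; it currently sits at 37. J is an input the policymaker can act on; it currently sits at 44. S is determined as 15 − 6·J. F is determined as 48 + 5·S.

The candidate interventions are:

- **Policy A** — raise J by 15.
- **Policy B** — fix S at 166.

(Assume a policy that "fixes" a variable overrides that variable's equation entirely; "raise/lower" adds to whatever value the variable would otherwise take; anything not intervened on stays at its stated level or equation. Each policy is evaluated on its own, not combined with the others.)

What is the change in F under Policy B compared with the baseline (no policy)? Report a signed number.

2075

Baseline:
  J = 44
  S = 15 − 6·44 = -249
  F = 48 + 5·(-249) = -1197
Policy B (S := 166):
  J = 44
  S = 166
  F = 48 + 5·166 = 878
Change in F: 878 − (-1197) = 2075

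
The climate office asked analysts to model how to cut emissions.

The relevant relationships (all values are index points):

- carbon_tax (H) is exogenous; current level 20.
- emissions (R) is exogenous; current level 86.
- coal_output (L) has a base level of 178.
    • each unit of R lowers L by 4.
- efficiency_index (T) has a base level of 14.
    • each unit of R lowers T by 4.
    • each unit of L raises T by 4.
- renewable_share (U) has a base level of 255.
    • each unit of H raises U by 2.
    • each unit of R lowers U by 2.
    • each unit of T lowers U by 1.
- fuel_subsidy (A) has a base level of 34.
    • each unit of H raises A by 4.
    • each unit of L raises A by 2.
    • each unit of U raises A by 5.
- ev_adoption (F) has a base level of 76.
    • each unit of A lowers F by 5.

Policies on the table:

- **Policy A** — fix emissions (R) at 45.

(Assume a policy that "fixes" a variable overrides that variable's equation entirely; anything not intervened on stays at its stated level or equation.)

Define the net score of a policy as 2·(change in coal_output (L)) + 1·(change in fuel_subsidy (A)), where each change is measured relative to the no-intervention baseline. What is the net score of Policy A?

-3034

Baseline:
  H = 20
  R = 86
  L = 178 − 4·86 = -166
  T = 14 − 4·86 + 4·(-166) = -994
  U = 255 + 2·20 − 2·86 − (-994) = 1117
  A = 34 + 4·20 + 2·(-166) + 5·1117 = 5367
Policy A (R := 45):
  H = 20
  R = 45
  L = 178 − 4·45 = -2
  T = 14 − 4·45 + 4·(-2) = -174
  U = 255 + 2·20 − 2·45 − (-174) = 379
  A = 34 + 4·20 + 2·(-2) + 5·379 = 2005
ΔL = -2 − (-166) = 164; ΔA = 2005 − 5367 = -3362
Score = 2·164 + 1·(-3362) = -3034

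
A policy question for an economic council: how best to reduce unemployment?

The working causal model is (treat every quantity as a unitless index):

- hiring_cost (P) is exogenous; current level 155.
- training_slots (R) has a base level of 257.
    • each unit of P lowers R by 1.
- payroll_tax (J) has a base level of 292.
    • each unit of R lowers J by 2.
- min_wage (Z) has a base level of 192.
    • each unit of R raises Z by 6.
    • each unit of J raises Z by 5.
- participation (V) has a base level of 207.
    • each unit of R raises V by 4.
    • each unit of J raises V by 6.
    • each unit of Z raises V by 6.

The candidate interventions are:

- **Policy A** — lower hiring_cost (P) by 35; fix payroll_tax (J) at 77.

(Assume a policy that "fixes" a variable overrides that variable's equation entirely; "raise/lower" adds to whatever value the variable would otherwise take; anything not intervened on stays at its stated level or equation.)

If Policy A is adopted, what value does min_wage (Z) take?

1399

Policy A (P − 35, J := 77):
  P = 155 − 35 = 120
  R = 257 − 120 = 137
  J = 77
  Z = 192 + 6·137 + 5·77 = 1399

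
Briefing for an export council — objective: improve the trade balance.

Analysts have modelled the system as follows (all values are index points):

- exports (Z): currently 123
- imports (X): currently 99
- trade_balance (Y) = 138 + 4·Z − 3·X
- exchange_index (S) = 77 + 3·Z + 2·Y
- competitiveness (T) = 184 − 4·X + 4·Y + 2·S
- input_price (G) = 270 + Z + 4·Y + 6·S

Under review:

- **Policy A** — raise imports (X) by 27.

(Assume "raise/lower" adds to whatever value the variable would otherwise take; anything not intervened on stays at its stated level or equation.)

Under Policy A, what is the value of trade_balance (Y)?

Policy A (X + 27):
  Z = 123
  X = 99 + 27 = 126
  Y = 138 + 4·123 − 3·126 = 252

252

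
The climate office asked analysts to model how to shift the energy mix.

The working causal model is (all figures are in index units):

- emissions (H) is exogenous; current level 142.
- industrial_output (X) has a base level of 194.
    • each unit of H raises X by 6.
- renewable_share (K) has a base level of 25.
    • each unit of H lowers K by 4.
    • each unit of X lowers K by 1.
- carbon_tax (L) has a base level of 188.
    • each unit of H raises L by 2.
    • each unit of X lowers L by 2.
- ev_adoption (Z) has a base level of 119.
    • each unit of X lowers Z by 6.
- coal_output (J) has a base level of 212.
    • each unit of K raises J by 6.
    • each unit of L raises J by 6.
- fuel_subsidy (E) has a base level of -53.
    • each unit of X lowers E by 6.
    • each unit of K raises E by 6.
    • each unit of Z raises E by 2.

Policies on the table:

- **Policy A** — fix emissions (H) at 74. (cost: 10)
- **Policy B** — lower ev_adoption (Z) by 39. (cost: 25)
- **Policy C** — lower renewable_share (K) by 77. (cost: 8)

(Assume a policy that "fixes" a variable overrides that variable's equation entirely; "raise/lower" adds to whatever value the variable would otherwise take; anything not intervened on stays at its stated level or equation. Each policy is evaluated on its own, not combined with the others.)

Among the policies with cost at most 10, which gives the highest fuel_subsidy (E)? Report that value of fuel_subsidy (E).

-16753

Policy A (H := 74):
  H = 74
  X = 194 + 6·74 = 638
  K = 25 − 4·74 − 638 = -909
  Z = 119 − 6·638 = -3709
  E = -53 − 6·638 + 6·(-909) + 2·(-3709) = -16753
Policy C (K − 77):
  H = 142
  X = 194 + 6·142 = 1046
  K = 25 − 4·142 − 1046 (−77 from intervention) = -1666
  Z = 119 − 6·1046 = -6157
  E = -53 − 6·1046 + 6·(-1666) + 2·(-6157) = -28639
Comparing — Policy A: E=-16753, Policy C: E=-28639. Highest is -16753 (Policy A).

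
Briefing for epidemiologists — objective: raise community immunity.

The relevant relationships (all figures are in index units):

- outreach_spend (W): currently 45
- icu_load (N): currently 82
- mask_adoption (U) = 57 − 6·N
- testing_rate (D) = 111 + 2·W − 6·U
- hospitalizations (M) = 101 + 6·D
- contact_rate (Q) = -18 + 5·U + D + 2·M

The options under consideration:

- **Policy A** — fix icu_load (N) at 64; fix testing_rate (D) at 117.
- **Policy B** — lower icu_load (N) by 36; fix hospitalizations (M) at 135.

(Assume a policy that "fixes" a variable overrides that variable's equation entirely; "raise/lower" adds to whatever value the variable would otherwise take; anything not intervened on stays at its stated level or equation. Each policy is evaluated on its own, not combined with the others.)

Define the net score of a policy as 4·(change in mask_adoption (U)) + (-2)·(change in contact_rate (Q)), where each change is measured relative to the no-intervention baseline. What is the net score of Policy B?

Baseline:
  W = 45
  N = 82
  U = 57 − 6·82 = -435
  D = 111 + 2·45 − 6·(-435) = 2811
  M = 101 + 6·2811 = 16967
  Q = -18 + 5·(-435) + 2811 + 2·16967 = 34552
Policy B (N − 36, M := 135):
  W = 45
  N = 82 − 36 = 46
  U = 57 − 6·46 = -219
  D = 111 + 2·45 − 6·(-219) = 1515
  M = 135
  Q = -18 + 5·(-219) + 1515 + 2·135 = 672
ΔU = -219 − (-435) = 216; ΔQ = 672 − 34552 = -33880
Score = 4·216 + (-2)·(-33880) = 68624

68624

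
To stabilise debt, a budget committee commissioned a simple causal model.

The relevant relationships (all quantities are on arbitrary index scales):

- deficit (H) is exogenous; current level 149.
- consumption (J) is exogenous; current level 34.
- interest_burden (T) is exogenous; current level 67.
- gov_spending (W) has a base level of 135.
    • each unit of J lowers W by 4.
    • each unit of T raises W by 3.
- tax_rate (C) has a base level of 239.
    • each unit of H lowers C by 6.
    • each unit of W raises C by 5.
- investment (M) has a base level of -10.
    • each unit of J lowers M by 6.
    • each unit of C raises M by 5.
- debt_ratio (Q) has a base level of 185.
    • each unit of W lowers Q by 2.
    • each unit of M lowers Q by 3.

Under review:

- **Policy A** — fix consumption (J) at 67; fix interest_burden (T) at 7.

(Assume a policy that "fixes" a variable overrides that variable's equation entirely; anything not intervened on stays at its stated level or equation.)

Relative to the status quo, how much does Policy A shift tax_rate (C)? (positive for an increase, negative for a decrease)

Baseline:
  H = 149
  J = 34
  T = 67
  W = 135 − 4·34 + 3·67 = 200
  C = 239 − 6·149 + 5·200 = 345
Policy A (J := 67, T := 7):
  H = 149
  J = 67
  T = 7
  W = 135 − 4·67 + 3·7 = -112
  C = 239 − 6·149 + 5·(-112) = -1215
Change in C: -1215 − 345 = -1560

-1560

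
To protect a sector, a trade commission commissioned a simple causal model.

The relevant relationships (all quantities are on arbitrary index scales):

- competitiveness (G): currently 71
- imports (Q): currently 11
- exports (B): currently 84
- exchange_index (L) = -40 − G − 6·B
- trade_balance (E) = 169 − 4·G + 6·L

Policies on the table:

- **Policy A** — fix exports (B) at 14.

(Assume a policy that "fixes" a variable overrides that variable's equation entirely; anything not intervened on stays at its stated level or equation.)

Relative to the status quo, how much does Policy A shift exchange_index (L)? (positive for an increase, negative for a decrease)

Baseline:
  G = 71
  B = 84
  L = -40 − 71 − 6·84 = -615
Policy A (B := 14):
  G = 71
  B = 14
  L = -40 − 71 − 6·14 = -195
Change in L: -195 − (-615) = 420

420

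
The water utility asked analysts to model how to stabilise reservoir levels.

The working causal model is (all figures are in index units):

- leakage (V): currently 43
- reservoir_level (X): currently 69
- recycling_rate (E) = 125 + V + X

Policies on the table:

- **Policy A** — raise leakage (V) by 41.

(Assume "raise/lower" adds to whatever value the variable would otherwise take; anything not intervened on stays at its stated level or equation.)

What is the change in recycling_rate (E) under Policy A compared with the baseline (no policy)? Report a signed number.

Baseline:
  V = 43
  X = 69
  E = 125 + 43 + 69 = 237
Policy A (V + 41):
  V = 43 + 41 = 84
  X = 69
  E = 125 + 84 + 69 = 278
Change in E: 278 − 237 = 41

41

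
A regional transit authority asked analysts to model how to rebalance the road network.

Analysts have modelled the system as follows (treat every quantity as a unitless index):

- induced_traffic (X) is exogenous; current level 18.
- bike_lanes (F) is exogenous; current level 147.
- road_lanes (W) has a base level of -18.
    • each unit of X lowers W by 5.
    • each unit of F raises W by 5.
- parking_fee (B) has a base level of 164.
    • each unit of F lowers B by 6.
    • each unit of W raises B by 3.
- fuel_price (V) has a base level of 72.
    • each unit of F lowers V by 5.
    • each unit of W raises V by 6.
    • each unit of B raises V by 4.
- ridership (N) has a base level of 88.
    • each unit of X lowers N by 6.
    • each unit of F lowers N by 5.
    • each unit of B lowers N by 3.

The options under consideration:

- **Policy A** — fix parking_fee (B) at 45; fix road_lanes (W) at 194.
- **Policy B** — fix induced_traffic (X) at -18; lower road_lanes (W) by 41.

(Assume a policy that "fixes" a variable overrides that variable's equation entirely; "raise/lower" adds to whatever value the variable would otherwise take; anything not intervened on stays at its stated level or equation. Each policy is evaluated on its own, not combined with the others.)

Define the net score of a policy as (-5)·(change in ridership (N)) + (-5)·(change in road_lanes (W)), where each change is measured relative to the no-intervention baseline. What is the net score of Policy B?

Baseline:
  X = 18
  F = 147
  W = -18 − 5·18 + 5·147 = 627
  B = 164 − 6·147 + 3·627 = 1163
  N = 88 − 6·18 − 5·147 − 3·1163 = -4244
Policy B (X := -18, W − 41):
  X = -18
  F = 147
  W = -18 − 5·(-18) + 5·147 (−41 from intervention) = 766
  B = 164 − 6·147 + 3·766 = 1580
  N = 88 − 6·(-18) − 5·147 − 3·1580 = -5279
ΔN = -5279 − (-4244) = -1035; ΔW = 766 − 627 = 139
Score = (-5)·(-1035) + (-5)·139 = 4480

4480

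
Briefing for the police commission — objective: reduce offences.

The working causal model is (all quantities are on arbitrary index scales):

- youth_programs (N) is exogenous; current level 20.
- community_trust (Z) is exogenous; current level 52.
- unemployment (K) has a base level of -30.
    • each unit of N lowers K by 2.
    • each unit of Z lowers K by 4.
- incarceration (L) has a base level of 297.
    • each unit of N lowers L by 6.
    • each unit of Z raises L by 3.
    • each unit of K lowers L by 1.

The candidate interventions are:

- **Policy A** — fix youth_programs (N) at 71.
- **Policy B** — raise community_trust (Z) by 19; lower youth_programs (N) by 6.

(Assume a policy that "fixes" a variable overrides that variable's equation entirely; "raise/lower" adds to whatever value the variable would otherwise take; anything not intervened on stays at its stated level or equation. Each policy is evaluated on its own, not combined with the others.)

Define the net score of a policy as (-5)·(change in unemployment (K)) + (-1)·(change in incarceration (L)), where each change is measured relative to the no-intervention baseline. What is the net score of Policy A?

714

Baseline:
  N = 20
  Z = 52
  K = -30 − 2·20 − 4·52 = -278
  L = 297 − 6·20 + 3·52 − (-278) = 611
Policy A (N := 71):
  N = 71
  Z = 52
  K = -30 − 2·71 − 4·52 = -380
  L = 297 − 6·71 + 3·52 − (-380) = 407
ΔK = -380 − (-278) = -102; ΔL = 407 − 611 = -204
Score = (-5)·(-102) + (-1)·(-204) = 714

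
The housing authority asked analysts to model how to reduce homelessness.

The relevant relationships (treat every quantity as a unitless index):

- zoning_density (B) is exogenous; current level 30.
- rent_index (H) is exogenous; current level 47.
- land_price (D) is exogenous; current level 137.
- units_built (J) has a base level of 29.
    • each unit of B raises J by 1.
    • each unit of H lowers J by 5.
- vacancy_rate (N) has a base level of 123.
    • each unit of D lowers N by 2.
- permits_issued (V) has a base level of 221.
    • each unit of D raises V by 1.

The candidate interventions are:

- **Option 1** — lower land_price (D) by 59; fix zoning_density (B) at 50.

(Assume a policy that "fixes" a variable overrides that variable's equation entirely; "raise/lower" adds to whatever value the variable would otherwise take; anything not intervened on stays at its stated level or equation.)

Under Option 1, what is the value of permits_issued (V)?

Option 1 (D − 59, B := 50):
  D = 137 − 59 = 78
  V = 221 + 78 = 299

299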